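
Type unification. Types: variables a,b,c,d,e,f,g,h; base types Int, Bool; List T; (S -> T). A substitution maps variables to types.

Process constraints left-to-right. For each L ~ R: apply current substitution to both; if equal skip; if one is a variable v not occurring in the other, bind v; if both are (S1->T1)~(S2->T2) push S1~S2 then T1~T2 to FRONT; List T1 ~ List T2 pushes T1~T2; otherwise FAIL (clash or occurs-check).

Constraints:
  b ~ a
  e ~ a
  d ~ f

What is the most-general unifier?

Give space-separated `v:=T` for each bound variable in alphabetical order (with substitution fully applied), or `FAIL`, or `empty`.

Answer: b:=a d:=f e:=a

Derivation:
step 1: unify b ~ a  [subst: {-} | 2 pending]
  bind b := a
step 2: unify e ~ a  [subst: {b:=a} | 1 pending]
  bind e := a
step 3: unify d ~ f  [subst: {b:=a, e:=a} | 0 pending]
  bind d := f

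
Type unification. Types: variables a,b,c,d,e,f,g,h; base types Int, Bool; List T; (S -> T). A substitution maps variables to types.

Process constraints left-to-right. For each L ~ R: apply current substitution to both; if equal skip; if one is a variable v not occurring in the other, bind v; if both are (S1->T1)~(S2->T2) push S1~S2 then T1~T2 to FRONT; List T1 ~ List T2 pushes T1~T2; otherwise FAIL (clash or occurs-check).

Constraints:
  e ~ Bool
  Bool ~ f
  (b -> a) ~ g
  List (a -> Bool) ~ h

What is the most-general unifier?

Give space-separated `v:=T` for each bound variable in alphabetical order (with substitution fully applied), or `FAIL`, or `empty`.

Answer: e:=Bool f:=Bool g:=(b -> a) h:=List (a -> Bool)

Derivation:
step 1: unify e ~ Bool  [subst: {-} | 3 pending]
  bind e := Bool
step 2: unify Bool ~ f  [subst: {e:=Bool} | 2 pending]
  bind f := Bool
step 3: unify (b -> a) ~ g  [subst: {e:=Bool, f:=Bool} | 1 pending]
  bind g := (b -> a)
step 4: unify List (a -> Bool) ~ h  [subst: {e:=Bool, f:=Bool, g:=(b -> a)} | 0 pending]
  bind h := List (a -> Bool)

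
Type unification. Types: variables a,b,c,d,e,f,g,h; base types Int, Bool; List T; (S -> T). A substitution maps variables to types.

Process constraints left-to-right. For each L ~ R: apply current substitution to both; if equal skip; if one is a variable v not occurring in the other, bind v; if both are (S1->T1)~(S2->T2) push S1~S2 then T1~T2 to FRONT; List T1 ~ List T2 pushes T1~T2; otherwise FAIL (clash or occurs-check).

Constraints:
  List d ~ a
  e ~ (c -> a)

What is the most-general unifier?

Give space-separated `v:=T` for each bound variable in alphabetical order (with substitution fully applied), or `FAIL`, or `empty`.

step 1: unify List d ~ a  [subst: {-} | 1 pending]
  bind a := List d
step 2: unify e ~ (c -> List d)  [subst: {a:=List d} | 0 pending]
  bind e := (c -> List d)

Answer: a:=List d e:=(c -> List d)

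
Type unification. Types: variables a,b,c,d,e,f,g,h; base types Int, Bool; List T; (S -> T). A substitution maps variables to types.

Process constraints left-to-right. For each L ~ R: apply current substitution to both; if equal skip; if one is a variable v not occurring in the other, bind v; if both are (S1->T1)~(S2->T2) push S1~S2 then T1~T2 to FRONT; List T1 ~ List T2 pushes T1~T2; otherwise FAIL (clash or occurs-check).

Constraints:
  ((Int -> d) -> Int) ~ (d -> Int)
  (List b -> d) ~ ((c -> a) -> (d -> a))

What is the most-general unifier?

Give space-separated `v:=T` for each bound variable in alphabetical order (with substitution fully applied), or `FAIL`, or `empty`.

Answer: FAIL

Derivation:
step 1: unify ((Int -> d) -> Int) ~ (d -> Int)  [subst: {-} | 1 pending]
  -> decompose arrow: push (Int -> d)~d, Int~Int
step 2: unify (Int -> d) ~ d  [subst: {-} | 2 pending]
  occurs-check fail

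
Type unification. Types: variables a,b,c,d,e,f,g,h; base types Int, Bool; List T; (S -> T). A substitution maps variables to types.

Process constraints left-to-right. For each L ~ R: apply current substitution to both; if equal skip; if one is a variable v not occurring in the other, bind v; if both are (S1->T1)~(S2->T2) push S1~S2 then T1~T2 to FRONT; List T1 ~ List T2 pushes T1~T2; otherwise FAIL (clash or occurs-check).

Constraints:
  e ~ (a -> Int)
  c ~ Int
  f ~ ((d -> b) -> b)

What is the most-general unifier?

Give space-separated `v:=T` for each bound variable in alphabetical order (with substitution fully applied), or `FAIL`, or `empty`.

step 1: unify e ~ (a -> Int)  [subst: {-} | 2 pending]
  bind e := (a -> Int)
step 2: unify c ~ Int  [subst: {e:=(a -> Int)} | 1 pending]
  bind c := Int
step 3: unify f ~ ((d -> b) -> b)  [subst: {e:=(a -> Int), c:=Int} | 0 pending]
  bind f := ((d -> b) -> b)

Answer: c:=Int e:=(a -> Int) f:=((d -> b) -> b)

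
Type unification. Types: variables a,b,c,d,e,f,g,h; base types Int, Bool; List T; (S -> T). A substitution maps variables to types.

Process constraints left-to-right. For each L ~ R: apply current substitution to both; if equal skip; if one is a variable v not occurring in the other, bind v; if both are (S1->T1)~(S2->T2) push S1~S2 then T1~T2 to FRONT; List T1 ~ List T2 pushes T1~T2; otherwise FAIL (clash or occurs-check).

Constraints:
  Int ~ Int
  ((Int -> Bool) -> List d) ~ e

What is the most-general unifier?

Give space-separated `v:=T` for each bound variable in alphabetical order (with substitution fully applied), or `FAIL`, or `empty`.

step 1: unify Int ~ Int  [subst: {-} | 1 pending]
  -> identical, skip
step 2: unify ((Int -> Bool) -> List d) ~ e  [subst: {-} | 0 pending]
  bind e := ((Int -> Bool) -> List d)

Answer: e:=((Int -> Bool) -> List d)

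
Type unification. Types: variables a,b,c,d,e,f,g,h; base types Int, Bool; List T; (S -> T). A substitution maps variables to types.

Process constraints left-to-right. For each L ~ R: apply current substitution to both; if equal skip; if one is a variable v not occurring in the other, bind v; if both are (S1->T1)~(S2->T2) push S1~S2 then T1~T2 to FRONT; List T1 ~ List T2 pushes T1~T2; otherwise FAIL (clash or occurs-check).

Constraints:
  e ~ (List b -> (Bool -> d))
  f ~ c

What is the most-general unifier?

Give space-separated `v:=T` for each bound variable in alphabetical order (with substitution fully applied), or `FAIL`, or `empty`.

Answer: e:=(List b -> (Bool -> d)) f:=c

Derivation:
step 1: unify e ~ (List b -> (Bool -> d))  [subst: {-} | 1 pending]
  bind e := (List b -> (Bool -> d))
step 2: unify f ~ c  [subst: {e:=(List b -> (Bool -> d))} | 0 pending]
  bind f := c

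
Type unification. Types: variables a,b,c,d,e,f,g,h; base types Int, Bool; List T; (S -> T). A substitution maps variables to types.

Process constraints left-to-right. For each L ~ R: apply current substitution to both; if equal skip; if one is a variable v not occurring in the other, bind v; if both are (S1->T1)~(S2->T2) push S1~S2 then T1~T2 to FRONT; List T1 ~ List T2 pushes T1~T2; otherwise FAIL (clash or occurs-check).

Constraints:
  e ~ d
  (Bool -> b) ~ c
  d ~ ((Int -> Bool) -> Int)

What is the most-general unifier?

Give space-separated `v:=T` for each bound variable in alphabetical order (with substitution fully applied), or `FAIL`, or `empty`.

Answer: c:=(Bool -> b) d:=((Int -> Bool) -> Int) e:=((Int -> Bool) -> Int)

Derivation:
step 1: unify e ~ d  [subst: {-} | 2 pending]
  bind e := d
step 2: unify (Bool -> b) ~ c  [subst: {e:=d} | 1 pending]
  bind c := (Bool -> b)
step 3: unify d ~ ((Int -> Bool) -> Int)  [subst: {e:=d, c:=(Bool -> b)} | 0 pending]
  bind d := ((Int -> Bool) -> Int)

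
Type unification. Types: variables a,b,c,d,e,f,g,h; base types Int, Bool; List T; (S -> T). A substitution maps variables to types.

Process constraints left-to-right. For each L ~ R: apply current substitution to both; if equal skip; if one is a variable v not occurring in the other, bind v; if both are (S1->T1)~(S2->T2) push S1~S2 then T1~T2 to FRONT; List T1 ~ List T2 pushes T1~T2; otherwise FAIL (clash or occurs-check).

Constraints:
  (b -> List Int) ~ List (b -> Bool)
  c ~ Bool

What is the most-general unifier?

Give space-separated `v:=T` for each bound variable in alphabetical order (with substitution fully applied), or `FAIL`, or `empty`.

step 1: unify (b -> List Int) ~ List (b -> Bool)  [subst: {-} | 1 pending]
  clash: (b -> List Int) vs List (b -> Bool)

Answer: FAIL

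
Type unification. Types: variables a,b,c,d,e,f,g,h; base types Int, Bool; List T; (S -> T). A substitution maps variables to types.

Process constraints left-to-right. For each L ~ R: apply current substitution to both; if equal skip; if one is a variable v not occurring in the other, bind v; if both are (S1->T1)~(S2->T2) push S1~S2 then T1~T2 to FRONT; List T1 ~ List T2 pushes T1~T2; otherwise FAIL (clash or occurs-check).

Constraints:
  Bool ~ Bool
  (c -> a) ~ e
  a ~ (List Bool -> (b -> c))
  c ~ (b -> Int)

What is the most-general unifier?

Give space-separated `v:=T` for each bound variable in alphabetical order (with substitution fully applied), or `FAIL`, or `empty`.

Answer: a:=(List Bool -> (b -> (b -> Int))) c:=(b -> Int) e:=((b -> Int) -> (List Bool -> (b -> (b -> Int))))

Derivation:
step 1: unify Bool ~ Bool  [subst: {-} | 3 pending]
  -> identical, skip
step 2: unify (c -> a) ~ e  [subst: {-} | 2 pending]
  bind e := (c -> a)
step 3: unify a ~ (List Bool -> (b -> c))  [subst: {e:=(c -> a)} | 1 pending]
  bind a := (List Bool -> (b -> c))
step 4: unify c ~ (b -> Int)  [subst: {e:=(c -> a), a:=(List Bool -> (b -> c))} | 0 pending]
  bind c := (b -> Int)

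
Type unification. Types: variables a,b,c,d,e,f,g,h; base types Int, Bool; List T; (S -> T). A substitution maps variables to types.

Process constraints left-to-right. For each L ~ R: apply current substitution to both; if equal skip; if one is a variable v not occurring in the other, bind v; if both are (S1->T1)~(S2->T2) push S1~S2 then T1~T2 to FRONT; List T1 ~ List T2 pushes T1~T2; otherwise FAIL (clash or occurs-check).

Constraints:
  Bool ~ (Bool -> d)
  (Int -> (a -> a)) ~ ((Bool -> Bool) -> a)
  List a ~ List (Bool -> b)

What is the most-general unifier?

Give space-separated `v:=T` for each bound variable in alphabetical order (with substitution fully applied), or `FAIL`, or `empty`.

step 1: unify Bool ~ (Bool -> d)  [subst: {-} | 2 pending]
  clash: Bool vs (Bool -> d)

Answer: FAIL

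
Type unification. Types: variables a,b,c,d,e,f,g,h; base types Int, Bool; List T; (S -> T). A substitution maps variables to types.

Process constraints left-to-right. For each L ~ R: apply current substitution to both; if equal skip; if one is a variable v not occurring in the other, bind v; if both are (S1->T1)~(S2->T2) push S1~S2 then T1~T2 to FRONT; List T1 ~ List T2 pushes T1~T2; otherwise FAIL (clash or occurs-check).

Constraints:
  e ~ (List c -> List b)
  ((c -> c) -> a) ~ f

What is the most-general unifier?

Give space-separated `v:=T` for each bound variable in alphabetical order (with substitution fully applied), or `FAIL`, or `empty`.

step 1: unify e ~ (List c -> List b)  [subst: {-} | 1 pending]
  bind e := (List c -> List b)
step 2: unify ((c -> c) -> a) ~ f  [subst: {e:=(List c -> List b)} | 0 pending]
  bind f := ((c -> c) -> a)

Answer: e:=(List c -> List b) f:=((c -> c) -> a)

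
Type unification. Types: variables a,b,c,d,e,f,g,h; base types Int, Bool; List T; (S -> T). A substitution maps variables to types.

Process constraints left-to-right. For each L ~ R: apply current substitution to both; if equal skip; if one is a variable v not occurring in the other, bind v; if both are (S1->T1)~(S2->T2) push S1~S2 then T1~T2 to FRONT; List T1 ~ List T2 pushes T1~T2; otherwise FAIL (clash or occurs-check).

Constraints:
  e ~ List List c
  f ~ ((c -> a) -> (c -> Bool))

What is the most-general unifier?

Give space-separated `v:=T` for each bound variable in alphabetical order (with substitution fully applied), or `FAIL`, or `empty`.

Answer: e:=List List c f:=((c -> a) -> (c -> Bool))

Derivation:
step 1: unify e ~ List List c  [subst: {-} | 1 pending]
  bind e := List List c
step 2: unify f ~ ((c -> a) -> (c -> Bool))  [subst: {e:=List List c} | 0 pending]
  bind f := ((c -> a) -> (c -> Bool))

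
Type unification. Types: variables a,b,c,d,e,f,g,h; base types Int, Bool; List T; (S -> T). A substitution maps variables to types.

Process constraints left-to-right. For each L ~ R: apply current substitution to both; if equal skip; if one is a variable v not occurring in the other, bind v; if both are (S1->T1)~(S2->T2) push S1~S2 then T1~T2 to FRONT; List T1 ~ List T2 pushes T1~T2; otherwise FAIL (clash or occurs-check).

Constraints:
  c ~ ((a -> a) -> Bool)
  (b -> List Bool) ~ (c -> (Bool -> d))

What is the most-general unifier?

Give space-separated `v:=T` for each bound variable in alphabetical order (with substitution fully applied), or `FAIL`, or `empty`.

step 1: unify c ~ ((a -> a) -> Bool)  [subst: {-} | 1 pending]
  bind c := ((a -> a) -> Bool)
step 2: unify (b -> List Bool) ~ (((a -> a) -> Bool) -> (Bool -> d))  [subst: {c:=((a -> a) -> Bool)} | 0 pending]
  -> decompose arrow: push b~((a -> a) -> Bool), List Bool~(Bool -> d)
step 3: unify b ~ ((a -> a) -> Bool)  [subst: {c:=((a -> a) -> Bool)} | 1 pending]
  bind b := ((a -> a) -> Bool)
step 4: unify List Bool ~ (Bool -> d)  [subst: {c:=((a -> a) -> Bool), b:=((a -> a) -> Bool)} | 0 pending]
  clash: List Bool vs (Bool -> d)

Answer: FAIL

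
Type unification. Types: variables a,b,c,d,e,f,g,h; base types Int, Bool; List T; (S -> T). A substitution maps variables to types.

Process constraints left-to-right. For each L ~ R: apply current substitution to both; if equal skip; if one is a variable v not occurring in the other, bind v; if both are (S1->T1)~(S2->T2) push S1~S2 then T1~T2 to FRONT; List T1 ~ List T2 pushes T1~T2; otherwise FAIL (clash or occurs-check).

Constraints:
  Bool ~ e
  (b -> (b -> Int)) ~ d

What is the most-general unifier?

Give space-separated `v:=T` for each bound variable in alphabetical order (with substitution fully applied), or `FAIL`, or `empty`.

step 1: unify Bool ~ e  [subst: {-} | 1 pending]
  bind e := Bool
step 2: unify (b -> (b -> Int)) ~ d  [subst: {e:=Bool} | 0 pending]
  bind d := (b -> (b -> Int))

Answer: d:=(b -> (b -> Int)) e:=Bool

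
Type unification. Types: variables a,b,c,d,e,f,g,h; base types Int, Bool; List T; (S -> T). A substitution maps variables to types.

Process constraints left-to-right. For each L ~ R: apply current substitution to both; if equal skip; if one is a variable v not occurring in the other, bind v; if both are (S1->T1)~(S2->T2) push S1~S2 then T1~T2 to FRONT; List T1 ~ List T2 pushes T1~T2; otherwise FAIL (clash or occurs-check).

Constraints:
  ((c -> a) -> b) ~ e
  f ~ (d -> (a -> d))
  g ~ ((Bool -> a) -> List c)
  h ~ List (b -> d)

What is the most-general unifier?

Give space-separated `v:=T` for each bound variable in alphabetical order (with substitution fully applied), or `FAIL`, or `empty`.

step 1: unify ((c -> a) -> b) ~ e  [subst: {-} | 3 pending]
  bind e := ((c -> a) -> b)
step 2: unify f ~ (d -> (a -> d))  [subst: {e:=((c -> a) -> b)} | 2 pending]
  bind f := (d -> (a -> d))
step 3: unify g ~ ((Bool -> a) -> List c)  [subst: {e:=((c -> a) -> b), f:=(d -> (a -> d))} | 1 pending]
  bind g := ((Bool -> a) -> List c)
step 4: unify h ~ List (b -> d)  [subst: {e:=((c -> a) -> b), f:=(d -> (a -> d)), g:=((Bool -> a) -> List c)} | 0 pending]
  bind h := List (b -> d)

Answer: e:=((c -> a) -> b) f:=(d -> (a -> d)) g:=((Bool -> a) -> List c) h:=List (b -> d)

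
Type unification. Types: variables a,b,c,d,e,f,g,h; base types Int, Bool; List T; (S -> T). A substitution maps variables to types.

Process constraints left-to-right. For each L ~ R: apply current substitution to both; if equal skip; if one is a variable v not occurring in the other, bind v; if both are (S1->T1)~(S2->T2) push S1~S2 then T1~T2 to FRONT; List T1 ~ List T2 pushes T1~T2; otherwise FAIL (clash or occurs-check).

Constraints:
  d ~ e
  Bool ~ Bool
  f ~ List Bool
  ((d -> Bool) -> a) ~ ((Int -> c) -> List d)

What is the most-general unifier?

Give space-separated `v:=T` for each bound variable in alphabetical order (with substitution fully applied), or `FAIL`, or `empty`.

Answer: a:=List Int c:=Bool d:=Int e:=Int f:=List Bool

Derivation:
step 1: unify d ~ e  [subst: {-} | 3 pending]
  bind d := e
step 2: unify Bool ~ Bool  [subst: {d:=e} | 2 pending]
  -> identical, skip
step 3: unify f ~ List Bool  [subst: {d:=e} | 1 pending]
  bind f := List Bool
step 4: unify ((e -> Bool) -> a) ~ ((Int -> c) -> List e)  [subst: {d:=e, f:=List Bool} | 0 pending]
  -> decompose arrow: push (e -> Bool)~(Int -> c), a~List e
step 5: unify (e -> Bool) ~ (Int -> c)  [subst: {d:=e, f:=List Bool} | 1 pending]
  -> decompose arrow: push e~Int, Bool~c
step 6: unify e ~ Int  [subst: {d:=e, f:=List Bool} | 2 pending]
  bind e := Int
step 7: unify Bool ~ c  [subst: {d:=e, f:=List Bool, e:=Int} | 1 pending]
  bind c := Bool
step 8: unify a ~ List Int  [subst: {d:=e, f:=List Bool, e:=Int, c:=Bool} | 0 pending]
  bind a := List Int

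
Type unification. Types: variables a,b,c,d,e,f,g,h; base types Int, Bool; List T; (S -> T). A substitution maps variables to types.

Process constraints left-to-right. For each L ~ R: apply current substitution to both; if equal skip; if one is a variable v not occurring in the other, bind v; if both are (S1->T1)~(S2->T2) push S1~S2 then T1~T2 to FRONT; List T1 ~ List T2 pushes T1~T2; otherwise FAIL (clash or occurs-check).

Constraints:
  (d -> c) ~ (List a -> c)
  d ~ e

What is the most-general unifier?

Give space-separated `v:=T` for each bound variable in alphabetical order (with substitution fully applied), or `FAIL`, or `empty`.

Answer: d:=List a e:=List a

Derivation:
step 1: unify (d -> c) ~ (List a -> c)  [subst: {-} | 1 pending]
  -> decompose arrow: push d~List a, c~c
step 2: unify d ~ List a  [subst: {-} | 2 pending]
  bind d := List a
step 3: unify c ~ c  [subst: {d:=List a} | 1 pending]
  -> identical, skip
step 4: unify List a ~ e  [subst: {d:=List a} | 0 pending]
  bind e := List a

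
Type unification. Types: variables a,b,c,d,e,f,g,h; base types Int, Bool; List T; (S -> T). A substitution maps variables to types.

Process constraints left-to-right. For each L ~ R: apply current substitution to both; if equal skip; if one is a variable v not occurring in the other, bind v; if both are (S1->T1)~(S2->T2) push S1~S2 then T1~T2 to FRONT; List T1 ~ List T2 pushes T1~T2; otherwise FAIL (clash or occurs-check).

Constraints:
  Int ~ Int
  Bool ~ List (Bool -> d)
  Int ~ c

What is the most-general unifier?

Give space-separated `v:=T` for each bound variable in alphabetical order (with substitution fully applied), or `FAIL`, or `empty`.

Answer: FAIL

Derivation:
step 1: unify Int ~ Int  [subst: {-} | 2 pending]
  -> identical, skip
step 2: unify Bool ~ List (Bool -> d)  [subst: {-} | 1 pending]
  clash: Bool vs List (Bool -> d)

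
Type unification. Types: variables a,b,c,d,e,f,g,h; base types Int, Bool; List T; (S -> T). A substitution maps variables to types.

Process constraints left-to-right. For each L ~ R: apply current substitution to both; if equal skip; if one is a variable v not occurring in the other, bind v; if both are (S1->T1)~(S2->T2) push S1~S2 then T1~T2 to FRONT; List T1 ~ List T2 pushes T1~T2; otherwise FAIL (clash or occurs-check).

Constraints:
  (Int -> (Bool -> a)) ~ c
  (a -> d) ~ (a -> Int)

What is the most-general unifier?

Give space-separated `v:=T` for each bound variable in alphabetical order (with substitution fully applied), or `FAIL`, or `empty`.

step 1: unify (Int -> (Bool -> a)) ~ c  [subst: {-} | 1 pending]
  bind c := (Int -> (Bool -> a))
step 2: unify (a -> d) ~ (a -> Int)  [subst: {c:=(Int -> (Bool -> a))} | 0 pending]
  -> decompose arrow: push a~a, d~Int
step 3: unify a ~ a  [subst: {c:=(Int -> (Bool -> a))} | 1 pending]
  -> identical, skip
step 4: unify d ~ Int  [subst: {c:=(Int -> (Bool -> a))} | 0 pending]
  bind d := Int

Answer: c:=(Int -> (Bool -> a)) d:=Int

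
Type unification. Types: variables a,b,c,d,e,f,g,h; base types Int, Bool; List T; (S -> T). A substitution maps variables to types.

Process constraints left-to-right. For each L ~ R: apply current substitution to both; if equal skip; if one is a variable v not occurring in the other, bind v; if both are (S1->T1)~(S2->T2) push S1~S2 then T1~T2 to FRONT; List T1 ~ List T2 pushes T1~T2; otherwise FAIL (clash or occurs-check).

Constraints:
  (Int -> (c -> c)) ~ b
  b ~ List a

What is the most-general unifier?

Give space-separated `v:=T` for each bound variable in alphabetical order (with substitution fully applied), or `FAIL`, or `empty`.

Answer: FAIL

Derivation:
step 1: unify (Int -> (c -> c)) ~ b  [subst: {-} | 1 pending]
  bind b := (Int -> (c -> c))
step 2: unify (Int -> (c -> c)) ~ List a  [subst: {b:=(Int -> (c -> c))} | 0 pending]
  clash: (Int -> (c -> c)) vs List a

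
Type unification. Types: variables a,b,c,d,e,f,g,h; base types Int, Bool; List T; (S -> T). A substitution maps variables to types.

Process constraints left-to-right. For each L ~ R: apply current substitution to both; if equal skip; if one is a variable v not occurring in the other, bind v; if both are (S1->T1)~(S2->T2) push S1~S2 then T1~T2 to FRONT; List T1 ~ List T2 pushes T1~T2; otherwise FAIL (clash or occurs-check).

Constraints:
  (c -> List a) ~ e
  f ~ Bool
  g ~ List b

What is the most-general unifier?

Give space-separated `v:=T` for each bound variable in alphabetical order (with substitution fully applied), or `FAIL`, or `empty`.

step 1: unify (c -> List a) ~ e  [subst: {-} | 2 pending]
  bind e := (c -> List a)
step 2: unify f ~ Bool  [subst: {e:=(c -> List a)} | 1 pending]
  bind f := Bool
step 3: unify g ~ List b  [subst: {e:=(c -> List a), f:=Bool} | 0 pending]
  bind g := List b

Answer: e:=(c -> List a) f:=Bool g:=List b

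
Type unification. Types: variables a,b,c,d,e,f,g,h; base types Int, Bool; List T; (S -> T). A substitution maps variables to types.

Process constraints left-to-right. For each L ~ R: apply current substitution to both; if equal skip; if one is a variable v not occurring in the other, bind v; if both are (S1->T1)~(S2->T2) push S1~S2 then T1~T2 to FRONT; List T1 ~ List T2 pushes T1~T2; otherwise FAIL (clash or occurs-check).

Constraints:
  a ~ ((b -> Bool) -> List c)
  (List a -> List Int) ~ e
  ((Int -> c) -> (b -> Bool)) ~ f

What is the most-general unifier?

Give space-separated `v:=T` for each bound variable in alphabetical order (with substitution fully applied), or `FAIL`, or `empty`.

Answer: a:=((b -> Bool) -> List c) e:=(List ((b -> Bool) -> List c) -> List Int) f:=((Int -> c) -> (b -> Bool))

Derivation:
step 1: unify a ~ ((b -> Bool) -> List c)  [subst: {-} | 2 pending]
  bind a := ((b -> Bool) -> List c)
step 2: unify (List ((b -> Bool) -> List c) -> List Int) ~ e  [subst: {a:=((b -> Bool) -> List c)} | 1 pending]
  bind e := (List ((b -> Bool) -> List c) -> List Int)
step 3: unify ((Int -> c) -> (b -> Bool)) ~ f  [subst: {a:=((b -> Bool) -> List c), e:=(List ((b -> Bool) -> List c) -> List Int)} | 0 pending]
  bind f := ((Int -> c) -> (b -> Bool))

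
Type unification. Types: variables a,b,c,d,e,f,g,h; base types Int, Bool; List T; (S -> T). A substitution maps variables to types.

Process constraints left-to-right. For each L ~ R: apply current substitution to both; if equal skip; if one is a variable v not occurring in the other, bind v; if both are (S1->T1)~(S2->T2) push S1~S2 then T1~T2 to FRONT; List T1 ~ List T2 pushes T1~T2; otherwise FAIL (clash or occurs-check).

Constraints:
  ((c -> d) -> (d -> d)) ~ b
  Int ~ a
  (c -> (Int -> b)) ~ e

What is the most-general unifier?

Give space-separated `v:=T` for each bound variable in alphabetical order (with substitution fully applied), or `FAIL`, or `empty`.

step 1: unify ((c -> d) -> (d -> d)) ~ b  [subst: {-} | 2 pending]
  bind b := ((c -> d) -> (d -> d))
step 2: unify Int ~ a  [subst: {b:=((c -> d) -> (d -> d))} | 1 pending]
  bind a := Int
step 3: unify (c -> (Int -> ((c -> d) -> (d -> d)))) ~ e  [subst: {b:=((c -> d) -> (d -> d)), a:=Int} | 0 pending]
  bind e := (c -> (Int -> ((c -> d) -> (d -> d))))

Answer: a:=Int b:=((c -> d) -> (d -> d)) e:=(c -> (Int -> ((c -> d) -> (d -> d))))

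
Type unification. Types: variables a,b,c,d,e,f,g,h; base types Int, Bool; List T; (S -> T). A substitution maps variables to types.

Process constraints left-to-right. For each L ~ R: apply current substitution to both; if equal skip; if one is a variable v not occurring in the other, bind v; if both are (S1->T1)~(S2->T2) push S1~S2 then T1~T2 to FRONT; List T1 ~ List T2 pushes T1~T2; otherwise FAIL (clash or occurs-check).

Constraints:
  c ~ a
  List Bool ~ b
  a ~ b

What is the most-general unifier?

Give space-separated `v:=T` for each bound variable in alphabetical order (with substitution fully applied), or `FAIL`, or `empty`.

step 1: unify c ~ a  [subst: {-} | 2 pending]
  bind c := a
step 2: unify List Bool ~ b  [subst: {c:=a} | 1 pending]
  bind b := List Bool
step 3: unify a ~ List Bool  [subst: {c:=a, b:=List Bool} | 0 pending]
  bind a := List Bool

Answer: a:=List Bool b:=List Bool c:=List Bool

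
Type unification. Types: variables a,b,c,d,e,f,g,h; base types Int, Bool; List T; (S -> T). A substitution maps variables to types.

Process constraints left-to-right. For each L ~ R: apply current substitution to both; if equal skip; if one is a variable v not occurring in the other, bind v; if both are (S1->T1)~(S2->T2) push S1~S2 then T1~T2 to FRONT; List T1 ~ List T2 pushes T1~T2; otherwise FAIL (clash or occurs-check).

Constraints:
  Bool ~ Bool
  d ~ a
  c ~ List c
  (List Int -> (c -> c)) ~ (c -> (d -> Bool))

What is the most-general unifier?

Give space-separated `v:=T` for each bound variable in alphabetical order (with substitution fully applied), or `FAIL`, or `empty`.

step 1: unify Bool ~ Bool  [subst: {-} | 3 pending]
  -> identical, skip
step 2: unify d ~ a  [subst: {-} | 2 pending]
  bind d := a
step 3: unify c ~ List c  [subst: {d:=a} | 1 pending]
  occurs-check fail: c in List c

Answer: FAIL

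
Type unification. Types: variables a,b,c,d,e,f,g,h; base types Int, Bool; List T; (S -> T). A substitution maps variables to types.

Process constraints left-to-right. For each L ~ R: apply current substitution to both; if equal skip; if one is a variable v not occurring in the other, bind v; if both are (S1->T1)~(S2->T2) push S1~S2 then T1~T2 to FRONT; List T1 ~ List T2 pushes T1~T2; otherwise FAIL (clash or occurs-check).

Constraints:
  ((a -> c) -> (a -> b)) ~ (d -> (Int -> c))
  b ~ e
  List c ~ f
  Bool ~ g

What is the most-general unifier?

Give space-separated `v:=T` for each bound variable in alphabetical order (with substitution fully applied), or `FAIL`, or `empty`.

step 1: unify ((a -> c) -> (a -> b)) ~ (d -> (Int -> c))  [subst: {-} | 3 pending]
  -> decompose arrow: push (a -> c)~d, (a -> b)~(Int -> c)
step 2: unify (a -> c) ~ d  [subst: {-} | 4 pending]
  bind d := (a -> c)
step 3: unify (a -> b) ~ (Int -> c)  [subst: {d:=(a -> c)} | 3 pending]
  -> decompose arrow: push a~Int, b~c
step 4: unify a ~ Int  [subst: {d:=(a -> c)} | 4 pending]
  bind a := Int
step 5: unify b ~ c  [subst: {d:=(a -> c), a:=Int} | 3 pending]
  bind b := c
step 6: unify c ~ e  [subst: {d:=(a -> c), a:=Int, b:=c} | 2 pending]
  bind c := e
step 7: unify List e ~ f  [subst: {d:=(a -> c), a:=Int, b:=c, c:=e} | 1 pending]
  bind f := List e
step 8: unify Bool ~ g  [subst: {d:=(a -> c), a:=Int, b:=c, c:=e, f:=List e} | 0 pending]
  bind g := Bool

Answer: a:=Int b:=e c:=e d:=(Int -> e) f:=List e g:=Bool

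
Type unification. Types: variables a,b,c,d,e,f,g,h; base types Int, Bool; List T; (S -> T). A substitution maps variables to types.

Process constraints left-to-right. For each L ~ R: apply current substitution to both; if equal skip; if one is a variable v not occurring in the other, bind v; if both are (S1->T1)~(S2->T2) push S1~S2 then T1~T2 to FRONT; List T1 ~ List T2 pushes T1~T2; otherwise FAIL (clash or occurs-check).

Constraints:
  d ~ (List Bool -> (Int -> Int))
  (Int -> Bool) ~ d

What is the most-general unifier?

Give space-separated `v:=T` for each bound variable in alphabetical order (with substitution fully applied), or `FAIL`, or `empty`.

step 1: unify d ~ (List Bool -> (Int -> Int))  [subst: {-} | 1 pending]
  bind d := (List Bool -> (Int -> Int))
step 2: unify (Int -> Bool) ~ (List Bool -> (Int -> Int))  [subst: {d:=(List Bool -> (Int -> Int))} | 0 pending]
  -> decompose arrow: push Int~List Bool, Bool~(Int -> Int)
step 3: unify Int ~ List Bool  [subst: {d:=(List Bool -> (Int -> Int))} | 1 pending]
  clash: Int vs List Bool

Answer: FAIL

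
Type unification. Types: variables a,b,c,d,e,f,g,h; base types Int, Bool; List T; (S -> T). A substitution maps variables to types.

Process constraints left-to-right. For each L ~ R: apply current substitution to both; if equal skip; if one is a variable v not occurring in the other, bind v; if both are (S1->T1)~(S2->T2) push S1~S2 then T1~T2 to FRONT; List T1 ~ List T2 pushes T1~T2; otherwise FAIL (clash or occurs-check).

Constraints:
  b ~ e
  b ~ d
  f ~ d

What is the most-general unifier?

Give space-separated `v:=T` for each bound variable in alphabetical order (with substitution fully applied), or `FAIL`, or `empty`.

step 1: unify b ~ e  [subst: {-} | 2 pending]
  bind b := e
step 2: unify e ~ d  [subst: {b:=e} | 1 pending]
  bind e := d
step 3: unify f ~ d  [subst: {b:=e, e:=d} | 0 pending]
  bind f := d

Answer: b:=d e:=d f:=d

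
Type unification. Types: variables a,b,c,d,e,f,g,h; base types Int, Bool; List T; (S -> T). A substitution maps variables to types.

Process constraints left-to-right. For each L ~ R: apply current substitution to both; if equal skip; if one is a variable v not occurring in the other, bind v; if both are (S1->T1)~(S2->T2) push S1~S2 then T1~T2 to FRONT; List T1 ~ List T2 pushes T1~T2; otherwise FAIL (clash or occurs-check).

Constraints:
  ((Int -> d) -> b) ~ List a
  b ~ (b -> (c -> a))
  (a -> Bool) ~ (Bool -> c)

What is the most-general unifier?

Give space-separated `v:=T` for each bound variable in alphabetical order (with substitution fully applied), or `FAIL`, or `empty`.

Answer: FAIL

Derivation:
step 1: unify ((Int -> d) -> b) ~ List a  [subst: {-} | 2 pending]
  clash: ((Int -> d) -> b) vs List a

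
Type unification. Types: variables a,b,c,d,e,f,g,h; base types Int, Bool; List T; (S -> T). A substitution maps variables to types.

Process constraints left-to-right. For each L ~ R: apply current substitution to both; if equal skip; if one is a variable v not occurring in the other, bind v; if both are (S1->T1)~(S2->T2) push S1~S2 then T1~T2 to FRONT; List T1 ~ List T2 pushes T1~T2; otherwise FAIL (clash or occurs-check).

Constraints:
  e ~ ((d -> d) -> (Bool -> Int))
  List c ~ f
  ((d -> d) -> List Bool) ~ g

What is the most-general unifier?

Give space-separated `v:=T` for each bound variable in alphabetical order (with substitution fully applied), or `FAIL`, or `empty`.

Answer: e:=((d -> d) -> (Bool -> Int)) f:=List c g:=((d -> d) -> List Bool)

Derivation:
step 1: unify e ~ ((d -> d) -> (Bool -> Int))  [subst: {-} | 2 pending]
  bind e := ((d -> d) -> (Bool -> Int))
step 2: unify List c ~ f  [subst: {e:=((d -> d) -> (Bool -> Int))} | 1 pending]
  bind f := List c
step 3: unify ((d -> d) -> List Bool) ~ g  [subst: {e:=((d -> d) -> (Bool -> Int)), f:=List c} | 0 pending]
  bind g := ((d -> d) -> List Bool)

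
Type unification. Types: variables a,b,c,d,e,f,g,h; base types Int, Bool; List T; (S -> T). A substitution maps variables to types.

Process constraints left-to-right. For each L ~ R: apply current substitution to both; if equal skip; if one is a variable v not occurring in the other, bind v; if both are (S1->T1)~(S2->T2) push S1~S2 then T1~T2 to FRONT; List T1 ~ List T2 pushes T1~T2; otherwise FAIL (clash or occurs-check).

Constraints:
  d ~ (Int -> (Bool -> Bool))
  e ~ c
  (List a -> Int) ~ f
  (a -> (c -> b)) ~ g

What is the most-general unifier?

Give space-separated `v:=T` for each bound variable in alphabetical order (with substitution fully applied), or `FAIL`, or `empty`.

step 1: unify d ~ (Int -> (Bool -> Bool))  [subst: {-} | 3 pending]
  bind d := (Int -> (Bool -> Bool))
step 2: unify e ~ c  [subst: {d:=(Int -> (Bool -> Bool))} | 2 pending]
  bind e := c
step 3: unify (List a -> Int) ~ f  [subst: {d:=(Int -> (Bool -> Bool)), e:=c} | 1 pending]
  bind f := (List a -> Int)
step 4: unify (a -> (c -> b)) ~ g  [subst: {d:=(Int -> (Bool -> Bool)), e:=c, f:=(List a -> Int)} | 0 pending]
  bind g := (a -> (c -> b))

Answer: d:=(Int -> (Bool -> Bool)) e:=c f:=(List a -> Int) g:=(a -> (c -> b))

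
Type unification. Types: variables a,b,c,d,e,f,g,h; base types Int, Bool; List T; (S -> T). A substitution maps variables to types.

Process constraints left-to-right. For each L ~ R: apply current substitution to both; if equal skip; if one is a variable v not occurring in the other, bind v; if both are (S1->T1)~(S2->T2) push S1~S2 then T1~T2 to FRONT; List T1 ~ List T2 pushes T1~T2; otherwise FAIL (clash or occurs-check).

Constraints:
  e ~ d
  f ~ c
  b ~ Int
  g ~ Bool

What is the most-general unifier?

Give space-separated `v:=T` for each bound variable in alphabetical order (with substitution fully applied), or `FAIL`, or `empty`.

Answer: b:=Int e:=d f:=c g:=Bool

Derivation:
step 1: unify e ~ d  [subst: {-} | 3 pending]
  bind e := d
step 2: unify f ~ c  [subst: {e:=d} | 2 pending]
  bind f := c
step 3: unify b ~ Int  [subst: {e:=d, f:=c} | 1 pending]
  bind b := Int
step 4: unify g ~ Bool  [subst: {e:=d, f:=c, b:=Int} | 0 pending]
  bind g := Bool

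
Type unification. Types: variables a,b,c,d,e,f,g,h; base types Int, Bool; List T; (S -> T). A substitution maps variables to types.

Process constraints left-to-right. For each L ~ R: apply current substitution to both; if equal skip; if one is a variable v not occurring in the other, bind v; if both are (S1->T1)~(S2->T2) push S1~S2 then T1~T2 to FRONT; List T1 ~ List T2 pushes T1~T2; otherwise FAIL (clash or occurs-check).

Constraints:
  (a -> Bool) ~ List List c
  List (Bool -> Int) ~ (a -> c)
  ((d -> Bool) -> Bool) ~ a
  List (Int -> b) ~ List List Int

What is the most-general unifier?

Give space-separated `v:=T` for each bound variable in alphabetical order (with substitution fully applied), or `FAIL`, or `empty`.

step 1: unify (a -> Bool) ~ List List c  [subst: {-} | 3 pending]
  clash: (a -> Bool) vs List List c

Answer: FAIL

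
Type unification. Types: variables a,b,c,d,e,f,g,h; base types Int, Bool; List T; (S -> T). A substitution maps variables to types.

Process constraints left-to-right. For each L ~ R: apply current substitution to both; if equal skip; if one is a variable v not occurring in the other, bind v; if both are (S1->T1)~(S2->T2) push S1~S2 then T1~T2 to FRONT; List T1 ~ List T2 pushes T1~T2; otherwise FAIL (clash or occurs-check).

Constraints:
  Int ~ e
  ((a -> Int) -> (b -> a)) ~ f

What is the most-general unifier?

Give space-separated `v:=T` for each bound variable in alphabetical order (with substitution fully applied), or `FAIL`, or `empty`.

Answer: e:=Int f:=((a -> Int) -> (b -> a))

Derivation:
step 1: unify Int ~ e  [subst: {-} | 1 pending]
  bind e := Int
step 2: unify ((a -> Int) -> (b -> a)) ~ f  [subst: {e:=Int} | 0 pending]
  bind f := ((a -> Int) -> (b -> a))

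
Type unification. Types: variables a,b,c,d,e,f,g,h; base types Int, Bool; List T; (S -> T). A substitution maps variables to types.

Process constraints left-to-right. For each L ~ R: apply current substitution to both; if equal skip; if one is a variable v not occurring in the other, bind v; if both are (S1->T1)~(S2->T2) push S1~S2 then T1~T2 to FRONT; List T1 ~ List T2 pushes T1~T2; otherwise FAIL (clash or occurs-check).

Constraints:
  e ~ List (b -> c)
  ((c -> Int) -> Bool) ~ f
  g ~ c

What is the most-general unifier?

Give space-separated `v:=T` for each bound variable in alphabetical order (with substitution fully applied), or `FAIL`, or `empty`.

Answer: e:=List (b -> c) f:=((c -> Int) -> Bool) g:=c

Derivation:
step 1: unify e ~ List (b -> c)  [subst: {-} | 2 pending]
  bind e := List (b -> c)
step 2: unify ((c -> Int) -> Bool) ~ f  [subst: {e:=List (b -> c)} | 1 pending]
  bind f := ((c -> Int) -> Bool)
step 3: unify g ~ c  [subst: {e:=List (b -> c), f:=((c -> Int) -> Bool)} | 0 pending]
  bind g := c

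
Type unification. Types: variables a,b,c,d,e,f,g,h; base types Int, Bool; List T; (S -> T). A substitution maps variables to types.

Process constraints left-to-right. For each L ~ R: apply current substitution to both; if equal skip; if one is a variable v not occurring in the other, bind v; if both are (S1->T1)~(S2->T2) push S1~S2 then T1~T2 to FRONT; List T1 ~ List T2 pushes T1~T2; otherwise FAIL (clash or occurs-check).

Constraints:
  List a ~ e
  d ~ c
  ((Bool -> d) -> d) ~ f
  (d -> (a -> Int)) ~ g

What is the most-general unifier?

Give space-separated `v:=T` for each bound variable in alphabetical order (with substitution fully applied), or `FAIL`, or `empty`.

Answer: d:=c e:=List a f:=((Bool -> c) -> c) g:=(c -> (a -> Int))

Derivation:
step 1: unify List a ~ e  [subst: {-} | 3 pending]
  bind e := List a
step 2: unify d ~ c  [subst: {e:=List a} | 2 pending]
  bind d := c
step 3: unify ((Bool -> c) -> c) ~ f  [subst: {e:=List a, d:=c} | 1 pending]
  bind f := ((Bool -> c) -> c)
step 4: unify (c -> (a -> Int)) ~ g  [subst: {e:=List a, d:=c, f:=((Bool -> c) -> c)} | 0 pending]
  bind g := (c -> (a -> Int))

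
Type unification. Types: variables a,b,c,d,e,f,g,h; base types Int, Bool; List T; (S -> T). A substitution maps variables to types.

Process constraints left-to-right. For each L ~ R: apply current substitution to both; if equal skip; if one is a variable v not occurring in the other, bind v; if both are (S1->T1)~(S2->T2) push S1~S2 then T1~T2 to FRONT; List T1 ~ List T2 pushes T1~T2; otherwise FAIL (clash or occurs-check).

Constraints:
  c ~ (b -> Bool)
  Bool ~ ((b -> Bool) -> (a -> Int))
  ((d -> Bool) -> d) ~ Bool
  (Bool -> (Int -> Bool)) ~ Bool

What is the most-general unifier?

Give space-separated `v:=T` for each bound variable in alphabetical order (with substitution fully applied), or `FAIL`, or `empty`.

Answer: FAIL

Derivation:
step 1: unify c ~ (b -> Bool)  [subst: {-} | 3 pending]
  bind c := (b -> Bool)
step 2: unify Bool ~ ((b -> Bool) -> (a -> Int))  [subst: {c:=(b -> Bool)} | 2 pending]
  clash: Bool vs ((b -> Bool) -> (a -> Int))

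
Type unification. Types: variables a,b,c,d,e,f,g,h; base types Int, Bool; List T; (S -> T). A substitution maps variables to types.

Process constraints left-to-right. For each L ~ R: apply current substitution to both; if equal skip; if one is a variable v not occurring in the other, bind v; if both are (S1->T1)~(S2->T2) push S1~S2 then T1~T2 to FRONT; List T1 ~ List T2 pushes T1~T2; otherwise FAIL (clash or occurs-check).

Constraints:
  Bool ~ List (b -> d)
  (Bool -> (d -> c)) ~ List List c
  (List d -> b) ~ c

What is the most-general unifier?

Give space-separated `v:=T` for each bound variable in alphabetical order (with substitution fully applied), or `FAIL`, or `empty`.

Answer: FAIL

Derivation:
step 1: unify Bool ~ List (b -> d)  [subst: {-} | 2 pending]
  clash: Bool vs List (b -> d)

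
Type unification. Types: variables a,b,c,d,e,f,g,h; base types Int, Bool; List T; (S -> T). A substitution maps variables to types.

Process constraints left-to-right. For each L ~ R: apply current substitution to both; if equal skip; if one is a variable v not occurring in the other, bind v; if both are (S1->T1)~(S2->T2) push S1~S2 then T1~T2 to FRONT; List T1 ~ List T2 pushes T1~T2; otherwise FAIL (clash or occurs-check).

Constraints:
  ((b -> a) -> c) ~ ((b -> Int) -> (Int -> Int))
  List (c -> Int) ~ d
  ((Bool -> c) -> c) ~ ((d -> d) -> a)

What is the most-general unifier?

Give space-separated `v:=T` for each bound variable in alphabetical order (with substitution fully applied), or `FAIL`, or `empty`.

Answer: FAIL

Derivation:
step 1: unify ((b -> a) -> c) ~ ((b -> Int) -> (Int -> Int))  [subst: {-} | 2 pending]
  -> decompose arrow: push (b -> a)~(b -> Int), c~(Int -> Int)
step 2: unify (b -> a) ~ (b -> Int)  [subst: {-} | 3 pending]
  -> decompose arrow: push b~b, a~Int
step 3: unify b ~ b  [subst: {-} | 4 pending]
  -> identical, skip
step 4: unify a ~ Int  [subst: {-} | 3 pending]
  bind a := Int
step 5: unify c ~ (Int -> Int)  [subst: {a:=Int} | 2 pending]
  bind c := (Int -> Int)
step 6: unify List ((Int -> Int) -> Int) ~ d  [subst: {a:=Int, c:=(Int -> Int)} | 1 pending]
  bind d := List ((Int -> Int) -> Int)
step 7: unify ((Bool -> (Int -> Int)) -> (Int -> Int)) ~ ((List ((Int -> Int) -> Int) -> List ((Int -> Int) -> Int)) -> Int)  [subst: {a:=Int, c:=(Int -> Int), d:=List ((Int -> Int) -> Int)} | 0 pending]
  -> decompose arrow: push (Bool -> (Int -> Int))~(List ((Int -> Int) -> Int) -> List ((Int -> Int) -> Int)), (Int -> Int)~Int
step 8: unify (Bool -> (Int -> Int)) ~ (List ((Int -> Int) -> Int) -> List ((Int -> Int) -> Int))  [subst: {a:=Int, c:=(Int -> Int), d:=List ((Int -> Int) -> Int)} | 1 pending]
  -> decompose arrow: push Bool~List ((Int -> Int) -> Int), (Int -> Int)~List ((Int -> Int) -> Int)
step 9: unify Bool ~ List ((Int -> Int) -> Int)  [subst: {a:=Int, c:=(Int -> Int), d:=List ((Int -> Int) -> Int)} | 2 pending]
  clash: Bool vs List ((Int -> Int) -> Int)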